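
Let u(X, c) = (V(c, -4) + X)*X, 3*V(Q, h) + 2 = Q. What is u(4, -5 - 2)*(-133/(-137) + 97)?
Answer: 53688/137 ≈ 391.88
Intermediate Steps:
V(Q, h) = -⅔ + Q/3
u(X, c) = X*(-⅔ + X + c/3) (u(X, c) = ((-⅔ + c/3) + X)*X = (-⅔ + X + c/3)*X = X*(-⅔ + X + c/3))
u(4, -5 - 2)*(-133/(-137) + 97) = ((⅓)*4*(-2 + (-5 - 2) + 3*4))*(-133/(-137) + 97) = ((⅓)*4*(-2 - 7 + 12))*(-133*(-1/137) + 97) = ((⅓)*4*3)*(133/137 + 97) = 4*(13422/137) = 53688/137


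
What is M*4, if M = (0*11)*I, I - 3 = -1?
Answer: 0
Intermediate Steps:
I = 2 (I = 3 - 1 = 2)
M = 0 (M = (0*11)*2 = 0*2 = 0)
M*4 = 0*4 = 0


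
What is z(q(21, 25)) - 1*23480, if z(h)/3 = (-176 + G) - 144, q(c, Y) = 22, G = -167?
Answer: -24941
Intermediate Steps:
z(h) = -1461 (z(h) = 3*((-176 - 167) - 144) = 3*(-343 - 144) = 3*(-487) = -1461)
z(q(21, 25)) - 1*23480 = -1461 - 1*23480 = -1461 - 23480 = -24941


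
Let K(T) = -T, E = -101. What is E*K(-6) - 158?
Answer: -764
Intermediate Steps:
E*K(-6) - 158 = -(-101)*(-6) - 158 = -101*6 - 158 = -606 - 158 = -764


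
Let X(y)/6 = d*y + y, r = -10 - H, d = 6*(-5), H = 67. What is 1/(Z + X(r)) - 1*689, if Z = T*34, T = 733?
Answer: -26402479/38320 ≈ -689.00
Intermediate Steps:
d = -30
r = -77 (r = -10 - 1*67 = -10 - 67 = -77)
Z = 24922 (Z = 733*34 = 24922)
X(y) = -174*y (X(y) = 6*(-30*y + y) = 6*(-29*y) = -174*y)
1/(Z + X(r)) - 1*689 = 1/(24922 - 174*(-77)) - 1*689 = 1/(24922 + 13398) - 689 = 1/38320 - 689 = -26402479/38320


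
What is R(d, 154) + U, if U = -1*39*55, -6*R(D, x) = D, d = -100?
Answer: -6385/3 ≈ -2128.3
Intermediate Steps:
R(D, x) = -D/6
U = -2145 (U = -39*55 = -2145)
R(d, 154) + U = -⅙*(-100) - 2145 = 50/3 - 2145 = -6385/3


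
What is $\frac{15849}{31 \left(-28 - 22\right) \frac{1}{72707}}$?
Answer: $- \frac{1152333243}{1550} \approx -7.4344 \cdot 10^{5}$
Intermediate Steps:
$\frac{15849}{31 \left(-28 - 22\right) \frac{1}{72707}} = \frac{15849}{31 \left(-50\right) \frac{1}{72707}} = \frac{15849}{\left(-1550\right) \frac{1}{72707}} = \frac{15849}{- \frac{1550}{72707}} = 15849 \left(- \frac{72707}{1550}\right) = - \frac{1152333243}{1550}$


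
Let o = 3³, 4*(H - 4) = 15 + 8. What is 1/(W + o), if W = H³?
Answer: 64/61047 ≈ 0.0010484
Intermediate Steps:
H = 39/4 (H = 4 + (15 + 8)/4 = 4 + (¼)*23 = 4 + 23/4 = 39/4 ≈ 9.7500)
o = 27
W = 59319/64 (W = (39/4)³ = 59319/64 ≈ 926.86)
1/(W + o) = 1/(59319/64 + 27) = 1/(61047/64) = 64/61047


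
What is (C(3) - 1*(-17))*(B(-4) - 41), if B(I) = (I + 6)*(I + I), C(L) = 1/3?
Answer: -988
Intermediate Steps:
C(L) = ⅓
B(I) = 2*I*(6 + I) (B(I) = (6 + I)*(2*I) = 2*I*(6 + I))
(C(3) - 1*(-17))*(B(-4) - 41) = (⅓ - 1*(-17))*(2*(-4)*(6 - 4) - 41) = (⅓ + 17)*(2*(-4)*2 - 41) = 52*(-16 - 41)/3 = (52/3)*(-57) = -988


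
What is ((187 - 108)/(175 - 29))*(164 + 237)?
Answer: 31679/146 ≈ 216.98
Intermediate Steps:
((187 - 108)/(175 - 29))*(164 + 237) = (79/146)*401 = 31679/146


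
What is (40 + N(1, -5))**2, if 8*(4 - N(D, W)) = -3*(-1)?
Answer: 121801/64 ≈ 1903.1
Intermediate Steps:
N(D, W) = 29/8 (N(D, W) = 4 - (-3)*(-1)/8 = 4 - 1/8*3 = 4 - 3/8 = 29/8)
(40 + N(1, -5))**2 = (40 + 29/8)**2 = (349/8)**2 = 121801/64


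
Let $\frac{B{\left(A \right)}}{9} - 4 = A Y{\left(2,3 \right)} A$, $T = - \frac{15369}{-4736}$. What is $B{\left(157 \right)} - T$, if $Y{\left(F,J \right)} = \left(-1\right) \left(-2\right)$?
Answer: $\frac{2101433079}{4736} \approx 4.4372 \cdot 10^{5}$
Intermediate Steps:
$Y{\left(F,J \right)} = 2$
$T = \frac{15369}{4736}$ ($T = \left(-15369\right) \left(- \frac{1}{4736}\right) = \frac{15369}{4736} \approx 3.2451$)
$B{\left(A \right)} = 36 + 18 A^{2}$ ($B{\left(A \right)} = 36 + 9 A 2 A = 36 + 9 \cdot 2 A A = 36 + 9 \cdot 2 A^{2} = 36 + 18 A^{2}$)
$B{\left(157 \right)} - T = \left(36 + 18 \cdot 157^{2}\right) - \frac{15369}{4736} = \left(36 + 18 \cdot 24649\right) - \frac{15369}{4736} = \left(36 + 443682\right) - \frac{15369}{4736} = 443718 - \frac{15369}{4736} = \frac{2101433079}{4736}$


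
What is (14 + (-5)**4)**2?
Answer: 408321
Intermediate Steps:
(14 + (-5)**4)**2 = (14 + 625)**2 = 639**2 = 408321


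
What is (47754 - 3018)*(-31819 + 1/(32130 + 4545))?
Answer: -17401734719488/12225 ≈ -1.4235e+9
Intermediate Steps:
(47754 - 3018)*(-31819 + 1/(32130 + 4545)) = 44736*(-31819 + 1/36675) = 44736*(-1166961824/36675) = -17401734719488/12225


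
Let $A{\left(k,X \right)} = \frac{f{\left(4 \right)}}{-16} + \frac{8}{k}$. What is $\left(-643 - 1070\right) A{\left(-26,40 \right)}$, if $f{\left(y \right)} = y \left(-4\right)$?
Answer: $- \frac{15417}{13} \approx -1185.9$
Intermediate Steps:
$f{\left(y \right)} = - 4 y$
$A{\left(k,X \right)} = 1 + \frac{8}{k}$ ($A{\left(k,X \right)} = \frac{\left(-4\right) 4}{-16} + \frac{8}{k} = \left(-16\right) \left(- \frac{1}{16}\right) + \frac{8}{k} = 1 + \frac{8}{k}$)
$\left(-643 - 1070\right) A{\left(-26,40 \right)} = \left(-643 - 1070\right) \frac{8 - 26}{-26} = - 1713 \left(\left(- \frac{1}{26}\right) \left(-18\right)\right) = \left(-1713\right) \frac{9}{13} = - \frac{15417}{13}$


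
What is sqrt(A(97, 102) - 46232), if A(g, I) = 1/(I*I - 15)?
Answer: I*sqrt(4989880822083)/10389 ≈ 215.02*I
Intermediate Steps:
A(g, I) = 1/(-15 + I**2) (A(g, I) = 1/(I**2 - 15) = 1/(-15 + I**2))
sqrt(A(97, 102) - 46232) = sqrt(1/(-15 + 102**2) - 46232) = sqrt(1/(-15 + 10404) - 46232) = sqrt(1/10389 - 46232) = sqrt(-480304247/10389) = I*sqrt(4989880822083)/10389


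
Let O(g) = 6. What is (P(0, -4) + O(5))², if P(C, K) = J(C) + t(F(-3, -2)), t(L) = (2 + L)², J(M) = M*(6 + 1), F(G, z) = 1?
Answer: 225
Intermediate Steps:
J(M) = 7*M (J(M) = M*7 = 7*M)
P(C, K) = 9 + 7*C (P(C, K) = 7*C + (2 + 1)² = 7*C + 3² = 7*C + 9 = 9 + 7*C)
(P(0, -4) + O(5))² = ((9 + 7*0) + 6)² = ((9 + 0) + 6)² = (9 + 6)² = 15² = 225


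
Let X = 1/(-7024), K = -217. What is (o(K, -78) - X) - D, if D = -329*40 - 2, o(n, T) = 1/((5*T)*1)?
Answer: 18027724843/1369680 ≈ 13162.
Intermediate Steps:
o(n, T) = 1/(5*T)
D = -13162 (D = -13160 - 2 = -13162)
X = -1/7024 ≈ -0.00014237
(o(K, -78) - X) - D = ((1/5)/(-78) - 1*(-1/7024)) - 1*(-13162) = ((1/5)*(-1/78) + 1/7024) + 13162 = (-1/390 + 1/7024) + 13162 = -3317/1369680 + 13162 = 18027724843/1369680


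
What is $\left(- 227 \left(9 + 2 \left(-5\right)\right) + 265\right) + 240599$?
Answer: $241091$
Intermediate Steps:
$\left(- 227 \left(9 + 2 \left(-5\right)\right) + 265\right) + 240599 = \left(- 227 \left(9 - 10\right) + 265\right) + 240599 = \left(\left(-227\right) \left(-1\right) + 265\right) + 240599 = \left(227 + 265\right) + 240599 = 492 + 240599 = 241091$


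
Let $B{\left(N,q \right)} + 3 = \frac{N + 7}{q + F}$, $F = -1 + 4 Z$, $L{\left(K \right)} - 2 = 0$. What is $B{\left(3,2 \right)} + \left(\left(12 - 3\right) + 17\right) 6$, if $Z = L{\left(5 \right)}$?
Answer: $\frac{1387}{9} \approx 154.11$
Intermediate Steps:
$L{\left(K \right)} = 2$ ($L{\left(K \right)} = 2 + 0 = 2$)
$Z = 2$
$F = 7$ ($F = -1 + 4 \cdot 2 = -1 + 8 = 7$)
$B{\left(N,q \right)} = -3 + \frac{7 + N}{7 + q}$ ($B{\left(N,q \right)} = -3 + \frac{N + 7}{q + 7} = -3 + \frac{7 + N}{7 + q}$)
$B{\left(3,2 \right)} + \left(\left(12 - 3\right) + 17\right) 6 = \frac{-14 + 3 - 6}{7 + 2} + \left(\left(12 - 3\right) + 17\right) 6 = \frac{-14 + 3 - 6}{9} + \left(9 + 17\right) 6 = \frac{1}{9} \left(-17\right) + 26 \cdot 6 = - \frac{17}{9} + 156 = \frac{1387}{9}$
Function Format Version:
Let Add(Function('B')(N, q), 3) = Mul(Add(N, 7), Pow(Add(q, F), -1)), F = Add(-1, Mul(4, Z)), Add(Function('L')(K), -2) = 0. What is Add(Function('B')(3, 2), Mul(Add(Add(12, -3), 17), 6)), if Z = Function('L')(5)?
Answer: Rational(1387, 9) ≈ 154.11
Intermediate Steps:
Function('L')(K) = 2 (Function('L')(K) = Add(2, 0) = 2)
Z = 2
F = 7 (F = Add(-1, Mul(4, 2)) = Add(-1, 8) = 7)
Function('B')(N, q) = Add(-3, Mul(Pow(Add(7, q), -1), Add(7, N))) (Function('B')(N, q) = Add(-3, Mul(Add(N, 7), Pow(Add(q, 7), -1))) = Add(-3, Mul(Add(7, N), Pow(Add(7, q), -1))) = Add(-3, Mul(Pow(Add(7, q), -1), Add(7, N))))
Add(Function('B')(3, 2), Mul(Add(Add(12, -3), 17), 6)) = Add(Mul(Pow(Add(7, 2), -1), Add(-14, 3, Mul(-3, 2))), Mul(Add(Add(12, -3), 17), 6)) = Add(Mul(Pow(9, -1), Add(-14, 3, -6)), Mul(Add(9, 17), 6)) = Add(Mul(Rational(1, 9), -17), Mul(26, 6)) = Add(Rational(-17, 9), 156) = Rational(1387, 9)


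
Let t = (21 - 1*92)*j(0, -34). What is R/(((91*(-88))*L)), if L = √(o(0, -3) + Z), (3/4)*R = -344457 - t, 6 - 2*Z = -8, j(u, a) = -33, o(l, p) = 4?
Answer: 57800*√11/11011 ≈ 17.410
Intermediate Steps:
Z = 7 (Z = 3 - ½*(-8) = 3 + 4 = 7)
t = 2343 (t = (21 - 1*92)*(-33) = (21 - 92)*(-33) = -71*(-33) = 2343)
R = -462400 (R = 4*(-344457 - 1*2343)/3 = 4*(-344457 - 2343)/3 = (4/3)*(-346800) = -462400)
L = √11 (L = √(4 + 7) = √11 ≈ 3.3166)
R/(((91*(-88))*L)) = -462400*(-√11/88088) = -(-57800)*√11/11011 = 57800*√11/11011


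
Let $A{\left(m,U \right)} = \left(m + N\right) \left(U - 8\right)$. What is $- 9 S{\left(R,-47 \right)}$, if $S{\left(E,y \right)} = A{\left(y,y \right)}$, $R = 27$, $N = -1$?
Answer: $-23760$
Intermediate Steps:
$A{\left(m,U \right)} = \left(-1 + m\right) \left(-8 + U\right)$ ($A{\left(m,U \right)} = \left(m - 1\right) \left(U - 8\right) = \left(-1 + m\right) \left(-8 + U\right)$)
$S{\left(E,y \right)} = 8 + y^{2} - 9 y$ ($S{\left(E,y \right)} = 8 - y - 8 y + y y = 8 - y - 8 y + y^{2} = 8 + y^{2} - 9 y$)
$- 9 S{\left(R,-47 \right)} = - 9 \left(8 + \left(-47\right)^{2} - -423\right) = - 9 \left(8 + 2209 + 423\right) = \left(-9\right) 2640 = -23760$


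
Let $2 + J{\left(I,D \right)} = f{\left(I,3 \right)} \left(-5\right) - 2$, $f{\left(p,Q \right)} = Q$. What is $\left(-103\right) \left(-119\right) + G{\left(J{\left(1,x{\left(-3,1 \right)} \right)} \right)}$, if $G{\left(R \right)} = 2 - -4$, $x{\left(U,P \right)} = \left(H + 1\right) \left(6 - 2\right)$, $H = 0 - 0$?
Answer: $12263$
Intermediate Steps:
$H = 0$ ($H = 0 + 0 = 0$)
$x{\left(U,P \right)} = 4$ ($x{\left(U,P \right)} = \left(0 + 1\right) \left(6 - 2\right) = 1 \cdot 4 = 4$)
$J{\left(I,D \right)} = -19$ ($J{\left(I,D \right)} = -2 + \left(3 \left(-5\right) - 2\right) = -2 - 17 = -19$)
$G{\left(R \right)} = 6$ ($G{\left(R \right)} = 2 + 4 = 6$)
$\left(-103\right) \left(-119\right) + G{\left(J{\left(1,x{\left(-3,1 \right)} \right)} \right)} = \left(-103\right) \left(-119\right) + 6 = 12257 + 6 = 12263$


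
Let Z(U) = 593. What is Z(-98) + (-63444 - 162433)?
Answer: -225284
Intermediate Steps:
Z(-98) + (-63444 - 162433) = 593 + (-63444 - 162433) = 593 - 225877 = -225284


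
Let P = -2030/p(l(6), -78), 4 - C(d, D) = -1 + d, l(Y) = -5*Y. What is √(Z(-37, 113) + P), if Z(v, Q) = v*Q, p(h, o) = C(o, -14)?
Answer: I*√28971399/83 ≈ 64.849*I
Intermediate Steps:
C(d, D) = 5 - d (C(d, D) = 4 - (-1 + d) = 4 + (1 - d) = 5 - d)
p(h, o) = 5 - o
P = -2030/83 (P = -2030/(5 - 1*(-78)) = -2030/(5 + 78) = -2030/83 ≈ -24.458)
Z(v, Q) = Q*v
√(Z(-37, 113) + P) = √(113*(-37) - 2030/83) = √(-4181 - 2030/83) = √(-349053/83) = I*√28971399/83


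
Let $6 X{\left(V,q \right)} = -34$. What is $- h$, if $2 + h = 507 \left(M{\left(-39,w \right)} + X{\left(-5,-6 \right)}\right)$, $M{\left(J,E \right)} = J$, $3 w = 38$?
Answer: $22648$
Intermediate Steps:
$w = \frac{38}{3}$ ($w = \frac{1}{3} \cdot 38 = \frac{38}{3} \approx 12.667$)
$X{\left(V,q \right)} = - \frac{17}{3}$ ($X{\left(V,q \right)} = \frac{1}{6} \left(-34\right) = - \frac{17}{3}$)
$h = -22648$ ($h = -2 + 507 \left(-39 - \frac{17}{3}\right) = -2 + 507 \left(- \frac{134}{3}\right) = -2 - 22646 = -22648$)
$- h = \left(-1\right) \left(-22648\right) = 22648$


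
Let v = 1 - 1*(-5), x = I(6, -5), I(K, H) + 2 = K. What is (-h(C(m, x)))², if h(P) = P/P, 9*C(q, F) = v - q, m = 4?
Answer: 1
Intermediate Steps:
I(K, H) = -2 + K
x = 4 (x = -2 + 6 = 4)
v = 6 (v = 1 + 5 = 6)
C(q, F) = ⅔ - q/9 (C(q, F) = (6 - q)/9 = ⅔ - q/9)
h(P) = 1
(-h(C(m, x)))² = (-1*1)² = (-1)² = 1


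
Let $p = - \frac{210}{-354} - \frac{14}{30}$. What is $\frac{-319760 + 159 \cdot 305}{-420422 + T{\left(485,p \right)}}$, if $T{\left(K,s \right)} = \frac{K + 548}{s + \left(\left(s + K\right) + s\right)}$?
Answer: $\frac{38841621555}{60198660179} \approx 0.64522$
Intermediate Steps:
$p = \frac{112}{885}$ ($p = \left(-210\right) \left(- \frac{1}{354}\right) - \frac{7}{15} = \frac{35}{59} - \frac{7}{15} = \frac{112}{885} \approx 0.12655$)
$T{\left(K,s \right)} = \frac{548 + K}{K + 3 s}$ ($T{\left(K,s \right)} = \frac{548 + K}{s + \left(\left(K + s\right) + s\right)} = \frac{548 + K}{s + \left(K + 2 s\right)} = \frac{548 + K}{K + 3 s}$)
$\frac{-319760 + 159 \cdot 305}{-420422 + T{\left(485,p \right)}} = \frac{-319760 + 159 \cdot 305}{-420422 + \frac{548 + 485}{485 + 3 \cdot \frac{112}{885}}} = \frac{-319760 + 48495}{-420422 + \frac{1}{485 + \frac{112}{295}} \cdot 1033} = - \frac{271265}{-420422 + \frac{1}{\frac{143187}{295}} \cdot 1033} = - \frac{271265}{-420422 + \frac{295}{143187} \cdot 1033} = - \frac{271265}{-420422 + \frac{304735}{143187}} = - \frac{271265}{- \frac{60198660179}{143187}} = \left(-271265\right) \left(- \frac{143187}{60198660179}\right) = \frac{38841621555}{60198660179}$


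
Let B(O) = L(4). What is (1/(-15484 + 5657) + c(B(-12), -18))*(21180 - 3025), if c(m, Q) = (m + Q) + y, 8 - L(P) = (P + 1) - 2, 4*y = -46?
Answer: -8742086375/19654 ≈ -4.4480e+5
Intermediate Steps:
y = -23/2 (y = (¼)*(-46) = -23/2 ≈ -11.500)
L(P) = 9 - P (L(P) = 8 - ((P + 1) - 2) = 8 - ((1 + P) - 2) = 8 - (-1 + P) = 8 + (1 - P) = 9 - P)
B(O) = 5 (B(O) = 9 - 1*4 = 9 - 4 = 5)
c(m, Q) = -23/2 + Q + m (c(m, Q) = (m + Q) - 23/2 = (Q + m) - 23/2 = -23/2 + Q + m)
(1/(-15484 + 5657) + c(B(-12), -18))*(21180 - 3025) = (1/(-15484 + 5657) + (-23/2 - 18 + 5))*(21180 - 3025) = (1/(-9827) - 49/2)*18155 = (-1/9827 - 49/2)*18155 = -481525/19654*18155 = -8742086375/19654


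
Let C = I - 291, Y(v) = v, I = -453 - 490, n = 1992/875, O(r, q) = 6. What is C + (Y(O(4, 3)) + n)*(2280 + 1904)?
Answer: 29220778/875 ≈ 33395.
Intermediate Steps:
n = 1992/875 (n = 1992*(1/875) = 1992/875 ≈ 2.2766)
I = -943
C = -1234 (C = -943 - 291 = -1234)
C + (Y(O(4, 3)) + n)*(2280 + 1904) = -1234 + (6 + 1992/875)*(2280 + 1904) = -1234 + (7242/875)*4184 = -1234 + 30300528/875 = 29220778/875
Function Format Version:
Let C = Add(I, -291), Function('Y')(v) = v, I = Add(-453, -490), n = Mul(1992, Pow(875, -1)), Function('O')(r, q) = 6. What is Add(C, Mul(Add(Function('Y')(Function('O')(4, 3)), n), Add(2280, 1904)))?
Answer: Rational(29220778, 875) ≈ 33395.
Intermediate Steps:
n = Rational(1992, 875) (n = Mul(1992, Rational(1, 875)) = Rational(1992, 875) ≈ 2.2766)
I = -943
C = -1234 (C = Add(-943, -291) = -1234)
Add(C, Mul(Add(Function('Y')(Function('O')(4, 3)), n), Add(2280, 1904))) = Add(-1234, Mul(Add(6, Rational(1992, 875)), Add(2280, 1904))) = Add(-1234, Mul(Rational(7242, 875), 4184)) = Add(-1234, Rational(30300528, 875)) = Rational(29220778, 875)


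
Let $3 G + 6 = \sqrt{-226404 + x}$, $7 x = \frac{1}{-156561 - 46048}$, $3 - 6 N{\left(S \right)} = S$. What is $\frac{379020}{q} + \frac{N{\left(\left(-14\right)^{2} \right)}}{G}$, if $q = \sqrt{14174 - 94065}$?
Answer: $\frac{821174277}{321151473721} - \frac{379020 i \sqrt{79891}}{79891} + \frac{193 i \sqrt{455404839656228539}}{642302947442} \approx 0.002557 - 1340.8 i$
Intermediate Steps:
$N{\left(S \right)} = \frac{1}{2} - \frac{S}{6}$
$x = - \frac{1}{1418263}$ ($x = \frac{1}{7 \left(-156561 - 46048\right)} = \frac{1}{7 \left(-202609\right)} = \frac{1}{7} \left(- \frac{1}{202609}\right) = - \frac{1}{1418263} \approx -7.0509 \cdot 10^{-7}$)
$q = i \sqrt{79891}$ ($q = \sqrt{-79891} = i \sqrt{79891} \approx 282.65 i$)
$G = -2 + \frac{i \sqrt{455404839656228539}}{4254789}$ ($G = -2 + \frac{\sqrt{-226404 - \frac{1}{1418263}}}{3} = -2 + \frac{\sqrt{- \frac{321100416253}{1418263}}}{3} = -2 + \frac{\frac{1}{1418263} i \sqrt{455404839656228539}}{3} = -2 + \frac{i \sqrt{455404839656228539}}{4254789} \approx -2.0 + 158.61 i$)
$\frac{379020}{q} + \frac{N{\left(\left(-14\right)^{2} \right)}}{G} = \frac{379020}{i \sqrt{79891}} + \frac{\frac{1}{2} - \frac{\left(-14\right)^{2}}{6}}{-2 + \frac{i \sqrt{455404839656228539}}{4254789}} = 379020 \left(- \frac{i \sqrt{79891}}{79891}\right) + \frac{\frac{1}{2} - \frac{98}{3}}{-2 + \frac{i \sqrt{455404839656228539}}{4254789}} = - \frac{379020 i \sqrt{79891}}{79891} + \frac{\frac{1}{2} - \frac{98}{3}}{-2 + \frac{i \sqrt{455404839656228539}}{4254789}} = - \frac{379020 i \sqrt{79891}}{79891} - \frac{193}{6 \left(-2 + \frac{i \sqrt{455404839656228539}}{4254789}\right)} = - \frac{193}{6 \left(-2 + \frac{i \sqrt{455404839656228539}}{4254789}\right)} - \frac{379020 i \sqrt{79891}}{79891}$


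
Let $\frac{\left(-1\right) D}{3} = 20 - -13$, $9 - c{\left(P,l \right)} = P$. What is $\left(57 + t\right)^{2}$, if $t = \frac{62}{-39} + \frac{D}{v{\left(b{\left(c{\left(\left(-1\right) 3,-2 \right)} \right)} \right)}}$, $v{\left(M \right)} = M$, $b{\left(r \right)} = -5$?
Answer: $\frac{215091556}{38025} \approx 5656.6$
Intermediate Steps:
$c{\left(P,l \right)} = 9 - P$
$D = -99$ ($D = - 3 \left(20 - -13\right) = - 3 \left(20 + 13\right) = \left(-3\right) 33 = -99$)
$t = \frac{3551}{195}$ ($t = \frac{62}{-39} - \frac{99}{-5} = 62 \left(- \frac{1}{39}\right) - - \frac{99}{5} = - \frac{62}{39} + \frac{99}{5} = \frac{3551}{195} \approx 18.21$)
$\left(57 + t\right)^{2} = \left(57 + \frac{3551}{195}\right)^{2} = \left(\frac{14666}{195}\right)^{2} = \frac{215091556}{38025}$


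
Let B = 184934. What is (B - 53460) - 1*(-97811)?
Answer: 229285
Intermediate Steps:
(B - 53460) - 1*(-97811) = (184934 - 53460) - 1*(-97811) = 131474 + 97811 = 229285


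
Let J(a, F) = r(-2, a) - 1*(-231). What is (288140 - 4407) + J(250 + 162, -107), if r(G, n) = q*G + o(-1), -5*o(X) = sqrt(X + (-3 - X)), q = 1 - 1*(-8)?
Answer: 283946 - I*sqrt(3)/5 ≈ 2.8395e+5 - 0.34641*I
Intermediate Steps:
q = 9 (q = 1 + 8 = 9)
o(X) = -I*sqrt(3)/5 (o(X) = -sqrt(X + (-3 - X))/5 = -I*sqrt(3)/5)
r(G, n) = 9*G - I*sqrt(3)/5
J(a, F) = 213 - I*sqrt(3)/5 (J(a, F) = (9*(-2) - I*sqrt(3)/5) - 1*(-231) = (-18 - I*sqrt(3)/5) + 231 = 213 - I*sqrt(3)/5)
(288140 - 4407) + J(250 + 162, -107) = (288140 - 4407) + (213 - I*sqrt(3)/5) = 283733 + (213 - I*sqrt(3)/5) = 283946 - I*sqrt(3)/5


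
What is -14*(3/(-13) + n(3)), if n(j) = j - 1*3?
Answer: 42/13 ≈ 3.2308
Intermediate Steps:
n(j) = -3 + j (n(j) = j - 3 = -3 + j)
-14*(3/(-13) + n(3)) = -14*(3/(-13) + (-3 + 3)) = -14*(-1/13*3 + 0) = -14*(-3/13 + 0) = -14*(-3/13) = 42/13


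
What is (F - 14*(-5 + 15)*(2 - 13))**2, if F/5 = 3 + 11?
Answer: 2592100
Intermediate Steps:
F = 70 (F = 5*(3 + 11) = 5*14 = 70)
(F - 14*(-5 + 15)*(2 - 13))**2 = (70 - 14*(-5 + 15)*(2 - 13))**2 = (70 - 140*(-11))**2 = (70 - 14*(-110))**2 = (70 + 1540)**2 = 1610**2 = 2592100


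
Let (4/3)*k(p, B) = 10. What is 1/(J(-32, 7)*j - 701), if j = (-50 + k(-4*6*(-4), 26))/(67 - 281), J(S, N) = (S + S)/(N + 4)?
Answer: -1177/826437 ≈ -0.0014242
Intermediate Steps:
k(p, B) = 15/2 (k(p, B) = (¾)*10 = 15/2)
J(S, N) = 2*S/(4 + N) (J(S, N) = (2*S)/(4 + N) = 2*S/(4 + N))
j = 85/428 (j = (-50 + 15/2)/(67 - 281) = -85/2/(-214) = -85/2*(-1/214) = 85/428 ≈ 0.19860)
1/(J(-32, 7)*j - 701) = 1/((2*(-32)/(4 + 7))*(85/428) - 701) = 1/((2*(-32)/11)*(85/428) - 701) = 1/((2*(-32)*(1/11))*(85/428) - 701) = 1/(-64/11*85/428 - 701) = 1/(-1360/1177 - 701) = 1/(-826437/1177) = -1177/826437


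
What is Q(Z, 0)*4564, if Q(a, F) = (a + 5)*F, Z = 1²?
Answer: 0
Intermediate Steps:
Z = 1
Q(a, F) = F*(5 + a) (Q(a, F) = (5 + a)*F = F*(5 + a))
Q(Z, 0)*4564 = (0*(5 + 1))*4564 = (0*6)*4564 = 0*4564 = 0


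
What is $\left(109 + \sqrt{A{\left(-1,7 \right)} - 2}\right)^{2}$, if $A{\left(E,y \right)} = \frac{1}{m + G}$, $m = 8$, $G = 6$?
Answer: $\frac{166307}{14} + \frac{327 i \sqrt{42}}{7} \approx 11879.0 + 302.74 i$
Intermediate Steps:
$A{\left(E,y \right)} = \frac{1}{14}$ ($A{\left(E,y \right)} = \frac{1}{8 + 6} = \frac{1}{14}$)
$\left(109 + \sqrt{A{\left(-1,7 \right)} - 2}\right)^{2} = \left(109 + \sqrt{\frac{1}{14} - 2}\right)^{2} = \left(109 + \sqrt{- \frac{27}{14}}\right)^{2} = \left(109 + \frac{3 i \sqrt{42}}{14}\right)^{2}$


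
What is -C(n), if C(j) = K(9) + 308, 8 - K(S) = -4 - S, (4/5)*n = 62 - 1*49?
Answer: -329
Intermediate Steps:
n = 65/4 (n = 5*(62 - 1*49)/4 = 5*(62 - 49)/4 = (5/4)*13 = 65/4 ≈ 16.250)
K(S) = 12 + S (K(S) = 8 - (-4 - S) = 8 + (4 + S) = 12 + S)
C(j) = 329 (C(j) = (12 + 9) + 308 = 21 + 308 = 329)
-C(n) = -1*329 = -329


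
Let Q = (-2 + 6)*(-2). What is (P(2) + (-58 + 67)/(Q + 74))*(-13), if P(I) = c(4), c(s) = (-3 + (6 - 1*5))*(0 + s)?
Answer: 2249/22 ≈ 102.23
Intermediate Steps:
c(s) = -2*s (c(s) = (-3 + (6 - 5))*s = (-3 + 1)*s = -2*s)
P(I) = -8 (P(I) = -2*4 = -8)
Q = -8 (Q = 4*(-2) = -8)
(P(2) + (-58 + 67)/(Q + 74))*(-13) = (-8 + (-58 + 67)/(-8 + 74))*(-13) = (-8 + 9/66)*(-13) = (-8 + 9*(1/66))*(-13) = (-8 + 3/22)*(-13) = -173/22*(-13) = 2249/22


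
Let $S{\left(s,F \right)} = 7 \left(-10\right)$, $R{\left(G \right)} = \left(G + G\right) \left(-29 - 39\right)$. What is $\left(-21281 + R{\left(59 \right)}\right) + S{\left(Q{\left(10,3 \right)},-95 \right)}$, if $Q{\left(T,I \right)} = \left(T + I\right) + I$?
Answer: $-29375$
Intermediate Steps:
$Q{\left(T,I \right)} = T + 2 I$ ($Q{\left(T,I \right)} = \left(I + T\right) + I = T + 2 I$)
$R{\left(G \right)} = - 136 G$ ($R{\left(G \right)} = 2 G \left(-68\right) = - 136 G$)
$S{\left(s,F \right)} = -70$
$\left(-21281 + R{\left(59 \right)}\right) + S{\left(Q{\left(10,3 \right)},-95 \right)} = \left(-21281 - 8024\right) - 70 = -29305 - 70 = -29375$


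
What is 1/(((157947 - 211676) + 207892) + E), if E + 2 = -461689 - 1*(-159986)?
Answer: -1/147542 ≈ -6.7777e-6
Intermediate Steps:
E = -301705 (E = -2 + (-461689 - 1*(-159986)) = -2 + (-461689 + 159986) = -2 - 301703 = -301705)
1/(((157947 - 211676) + 207892) + E) = 1/(((157947 - 211676) + 207892) - 301705) = 1/((-53729 + 207892) - 301705) = 1/(154163 - 301705) = 1/(-147542) = -1/147542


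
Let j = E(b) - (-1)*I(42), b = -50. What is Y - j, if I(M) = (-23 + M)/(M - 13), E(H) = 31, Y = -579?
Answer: -17709/29 ≈ -610.66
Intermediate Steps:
I(M) = (-23 + M)/(-13 + M)
j = 918/29 (j = 31 - (-1)*(-23 + 42)/(-13 + 42) = 31 - (-1)*19/29 = 31 - 1*(-19/29) = 31 + 19/29 = 918/29 ≈ 31.655)
Y - j = -579 - 1*918/29 = -579 - 918/29 = -17709/29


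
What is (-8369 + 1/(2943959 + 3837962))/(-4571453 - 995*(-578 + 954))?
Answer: 56757896848/33540485385733 ≈ 0.0016922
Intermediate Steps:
(-8369 + 1/(2943959 + 3837962))/(-4571453 - 995*(-578 + 954)) = (-8369 + 1/6781921)/(-4571453 - 995*376) = (-8369 + 1/6781921)/(-4571453 - 374120) = -56757896848/6781921/(-4945573) = -56757896848/6781921*(-1/4945573) = 56757896848/33540485385733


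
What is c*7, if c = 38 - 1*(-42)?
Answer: 560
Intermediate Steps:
c = 80 (c = 38 + 42 = 80)
c*7 = 80*7 = 560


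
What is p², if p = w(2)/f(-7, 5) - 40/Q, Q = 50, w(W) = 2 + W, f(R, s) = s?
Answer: 0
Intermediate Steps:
p = 0 (p = (2 + 2)/5 - 40/50 = 4*(⅕) - 40*1/50 = ⅘ - ⅘ = 0)
p² = 0² = 0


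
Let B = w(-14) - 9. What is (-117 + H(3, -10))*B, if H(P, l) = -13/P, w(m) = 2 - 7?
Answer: 5096/3 ≈ 1698.7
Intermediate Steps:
w(m) = -5
B = -14 (B = -5 - 9 = -14)
(-117 + H(3, -10))*B = (-117 - 13/3)*(-14) = -364/3*(-14) = 5096/3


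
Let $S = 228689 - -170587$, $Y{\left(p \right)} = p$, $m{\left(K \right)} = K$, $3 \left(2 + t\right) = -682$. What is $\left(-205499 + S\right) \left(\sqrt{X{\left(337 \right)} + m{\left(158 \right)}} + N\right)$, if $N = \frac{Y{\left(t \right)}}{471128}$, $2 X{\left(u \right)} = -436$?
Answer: $- \frac{16664822}{176673} + 387554 i \sqrt{15} \approx -94.326 + 1.501 \cdot 10^{6} i$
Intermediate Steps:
$t = - \frac{688}{3}$ ($t = -2 + \frac{1}{3} \left(-682\right) = -2 - \frac{682}{3} = - \frac{688}{3} \approx -229.33$)
$X{\left(u \right)} = -218$ ($X{\left(u \right)} = \frac{1}{2} \left(-436\right) = -218$)
$N = - \frac{86}{176673}$ ($N = - \frac{688}{3 \cdot 471128} = \left(- \frac{688}{3}\right) \frac{1}{471128} = - \frac{86}{176673} \approx -0.00048677$)
$S = 399276$ ($S = 228689 + 170587 = 399276$)
$\left(-205499 + S\right) \left(\sqrt{X{\left(337 \right)} + m{\left(158 \right)}} + N\right) = \left(-205499 + 399276\right) \left(\sqrt{-218 + 158} - \frac{86}{176673}\right) = 193777 \left(\sqrt{-60} - \frac{86}{176673}\right) = 193777 \left(2 i \sqrt{15} - \frac{86}{176673}\right) = 193777 \left(- \frac{86}{176673} + 2 i \sqrt{15}\right) = - \frac{16664822}{176673} + 387554 i \sqrt{15}$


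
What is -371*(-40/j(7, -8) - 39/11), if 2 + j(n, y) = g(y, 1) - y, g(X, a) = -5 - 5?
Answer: -26341/11 ≈ -2394.6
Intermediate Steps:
g(X, a) = -10
j(n, y) = -12 - y (j(n, y) = -2 + (-10 - y) = -12 - y)
-371*(-40/j(7, -8) - 39/11) = -371*(-40/(-12 - 1*(-8)) - 39/11) = -371*(-40/(-12 + 8) - 39*1/11) = -371*(-40/(-4) - 39/11) = -371*(-40*(-¼) - 39/11) = -371*(10 - 39/11) = -371*71/11 = -26341/11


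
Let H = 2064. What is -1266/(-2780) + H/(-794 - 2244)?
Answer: -472953/2111410 ≈ -0.22400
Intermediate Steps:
-1266/(-2780) + H/(-794 - 2244) = -1266/(-2780) + 2064/(-794 - 2244) = -1266*(-1/2780) + 2064/(-3038) = 633/1390 + 2064*(-1/3038) = 633/1390 - 1032/1519 = -472953/2111410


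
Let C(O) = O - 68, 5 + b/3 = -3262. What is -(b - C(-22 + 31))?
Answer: 9742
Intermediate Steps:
b = -9801 (b = -15 + 3*(-3262) = -15 - 9786 = -9801)
C(O) = -68 + O
-(b - C(-22 + 31)) = -(-9801 - (-68 + (-22 + 31))) = -(-9801 - (-68 + 9)) = -(-9801 - 1*(-59)) = -(-9801 + 59) = -1*(-9742) = 9742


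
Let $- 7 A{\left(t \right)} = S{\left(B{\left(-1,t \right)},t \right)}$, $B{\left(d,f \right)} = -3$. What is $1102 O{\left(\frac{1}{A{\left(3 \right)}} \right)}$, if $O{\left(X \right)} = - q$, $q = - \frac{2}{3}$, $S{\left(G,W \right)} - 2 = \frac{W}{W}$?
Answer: $\frac{2204}{3} \approx 734.67$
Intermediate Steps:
$S{\left(G,W \right)} = 3$ ($S{\left(G,W \right)} = 2 + \frac{W}{W} = 2 + 1 = 3$)
$A{\left(t \right)} = - \frac{3}{7}$ ($A{\left(t \right)} = \left(- \frac{1}{7}\right) 3 = - \frac{3}{7}$)
$q = - \frac{2}{3}$ ($q = \left(-2\right) \frac{1}{3} = - \frac{2}{3} \approx -0.66667$)
$O{\left(X \right)} = \frac{2}{3}$ ($O{\left(X \right)} = \left(-1\right) \left(- \frac{2}{3}\right) = \frac{2}{3}$)
$1102 O{\left(\frac{1}{A{\left(3 \right)}} \right)} = 1102 \cdot \frac{2}{3} = \frac{2204}{3}$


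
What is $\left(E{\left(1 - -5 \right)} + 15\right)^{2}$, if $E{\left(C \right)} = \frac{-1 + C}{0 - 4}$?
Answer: $\frac{3025}{16} \approx 189.06$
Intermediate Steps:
$E{\left(C \right)} = \frac{1}{4} - \frac{C}{4}$ ($E{\left(C \right)} = \frac{-1 + C}{-4} = \left(-1 + C\right) \left(- \frac{1}{4}\right) = \frac{1}{4} - \frac{C}{4}$)
$\left(E{\left(1 - -5 \right)} + 15\right)^{2} = \left(\left(\frac{1}{4} - \frac{1 - -5}{4}\right) + 15\right)^{2} = \left(\left(\frac{1}{4} - \frac{1 + 5}{4}\right) + 15\right)^{2} = \left(\left(\frac{1}{4} - \frac{3}{2}\right) + 15\right)^{2} = \left(- \frac{5}{4} + 15\right)^{2} = \left(\frac{55}{4}\right)^{2} = \frac{3025}{16}$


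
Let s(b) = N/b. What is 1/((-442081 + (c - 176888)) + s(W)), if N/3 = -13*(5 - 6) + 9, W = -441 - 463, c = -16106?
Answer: -452/287053933 ≈ -1.5746e-6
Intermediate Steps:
W = -904
N = 66 (N = 3*(-13*(5 - 6) + 9) = 3*(-13*(-1) + 9) = 3*(13 + 9) = 3*22 = 66)
s(b) = 66/b
1/((-442081 + (c - 176888)) + s(W)) = 1/((-442081 + (-16106 - 176888)) + 66/(-904)) = 1/((-442081 - 192994) + 66*(-1/904)) = 1/(-635075 - 33/452) = 1/(-287053933/452) = -452/287053933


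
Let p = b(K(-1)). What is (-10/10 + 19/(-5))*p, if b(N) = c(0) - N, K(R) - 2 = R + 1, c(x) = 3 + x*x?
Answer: -24/5 ≈ -4.8000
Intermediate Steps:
c(x) = 3 + x**2
K(R) = 3 + R (K(R) = 2 + (R + 1) = 2 + (1 + R) = 3 + R)
b(N) = 3 - N (b(N) = (3 + 0**2) - N = (3 + 0) - N = 3 - N)
p = 1 (p = 3 - (3 - 1) = 3 - 1*2 = 3 - 2 = 1)
(-10/10 + 19/(-5))*p = (-10/10 + 19/(-5))*1 = (-10*1/10 + 19*(-1/5))*1 = (-1 - 19/5)*1 = -24/5*1 = -24/5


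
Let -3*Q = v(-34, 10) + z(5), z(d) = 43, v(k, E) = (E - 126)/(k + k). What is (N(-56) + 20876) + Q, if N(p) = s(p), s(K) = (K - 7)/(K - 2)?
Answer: 61710341/2958 ≈ 20862.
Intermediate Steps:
s(K) = (-7 + K)/(-2 + K)
v(k, E) = (-126 + E)/(2*k) (v(k, E) = (-126 + E)/((2*k)) = (-126 + E)*(1/(2*k)) = (-126 + E)/(2*k))
N(p) = (-7 + p)/(-2 + p)
Q = -760/51 (Q = -((½)*(-126 + 10)/(-34) + 43)/3 = -((½)*(-1/34)*(-116) + 43)/3 = -(29/17 + 43)/3 = -⅓*760/17 = -760/51 ≈ -14.902)
(N(-56) + 20876) + Q = ((-7 - 56)/(-2 - 56) + 20876) - 760/51 = (-63/(-58) + 20876) - 760/51 = (-1/58*(-63) + 20876) - 760/51 = (63/58 + 20876) - 760/51 = 1210871/58 - 760/51 = 61710341/2958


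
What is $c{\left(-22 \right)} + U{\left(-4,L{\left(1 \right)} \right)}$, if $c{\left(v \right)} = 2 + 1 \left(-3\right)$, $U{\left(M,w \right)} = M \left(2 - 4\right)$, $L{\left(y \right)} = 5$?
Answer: $7$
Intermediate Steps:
$U{\left(M,w \right)} = - 2 M$ ($U{\left(M,w \right)} = M \left(-2\right) = - 2 M$)
$c{\left(v \right)} = -1$ ($c{\left(v \right)} = 2 - 3 = -1$)
$c{\left(-22 \right)} + U{\left(-4,L{\left(1 \right)} \right)} = -1 - -8 = -1 + 8 = 7$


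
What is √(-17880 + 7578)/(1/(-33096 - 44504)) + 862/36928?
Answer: 431/18464 - 77600*I*√10302 ≈ 0.023343 - 7.8763e+6*I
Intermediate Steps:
√(-17880 + 7578)/(1/(-33096 - 44504)) + 862/36928 = √(-10302)/(1/(-77600)) + 862*(1/36928) = (I*√10302)/(-1/77600) + 431/18464 = (I*√10302)*(-77600) + 431/18464 = -77600*I*√10302 + 431/18464 = 431/18464 - 77600*I*√10302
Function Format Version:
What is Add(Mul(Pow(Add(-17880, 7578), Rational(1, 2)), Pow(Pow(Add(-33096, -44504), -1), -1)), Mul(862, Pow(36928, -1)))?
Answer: Add(Rational(431, 18464), Mul(-77600, I, Pow(10302, Rational(1, 2)))) ≈ Add(0.023343, Mul(-7.8763e+6, I))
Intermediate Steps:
Add(Mul(Pow(Add(-17880, 7578), Rational(1, 2)), Pow(Pow(Add(-33096, -44504), -1), -1)), Mul(862, Pow(36928, -1))) = Add(Mul(Pow(-10302, Rational(1, 2)), Pow(Pow(-77600, -1), -1)), Mul(862, Rational(1, 36928))) = Add(Mul(Mul(I, Pow(10302, Rational(1, 2))), Pow(Rational(-1, 77600), -1)), Rational(431, 18464)) = Add(Mul(Mul(I, Pow(10302, Rational(1, 2))), -77600), Rational(431, 18464)) = Add(Mul(-77600, I, Pow(10302, Rational(1, 2))), Rational(431, 18464)) = Add(Rational(431, 18464), Mul(-77600, I, Pow(10302, Rational(1, 2))))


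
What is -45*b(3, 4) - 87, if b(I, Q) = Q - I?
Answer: -132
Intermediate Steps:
-45*b(3, 4) - 87 = -45*(4 - 1*3) - 87 = -45*(4 - 3) - 87 = -45*1 - 87 = -45 - 87 = -132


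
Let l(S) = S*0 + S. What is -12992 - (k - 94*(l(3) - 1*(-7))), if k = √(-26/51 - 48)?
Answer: -12052 - I*√126174/51 ≈ -12052.0 - 6.9649*I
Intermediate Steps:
k = I*√126174/51 (k = √(-26*1/51 - 48) = √(-26/51 - 48) = √(-2474/51) = I*√126174/51 ≈ 6.9649*I)
l(S) = S (l(S) = 0 + S = S)
-12992 - (k - 94*(l(3) - 1*(-7))) = -12992 - (I*√126174/51 - 94*(3 - 1*(-7))) = -12992 - (I*√126174/51 - 94*(3 + 7)) = -12992 - (I*√126174/51 - 94*10) = -12992 - (I*√126174/51 - 940) = -12992 - (-940 + I*√126174/51) = -12992 + (940 - I*√126174/51) = -12052 - I*√126174/51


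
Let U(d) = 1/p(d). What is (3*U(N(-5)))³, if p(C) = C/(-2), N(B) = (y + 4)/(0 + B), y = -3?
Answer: 27000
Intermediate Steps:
N(B) = 1/B (N(B) = (-3 + 4)/(0 + B) = 1/B)
p(C) = -C/2 (p(C) = C*(-½) = -C/2)
U(d) = -2/d (U(d) = 1/(-d/2) = -2/d)
(3*U(N(-5)))³ = (3*(-2/(1/(-5))))³ = (3*(-2/(-⅕)))³ = (3*(-2*(-5)))³ = (3*10)³ = 30³ = 27000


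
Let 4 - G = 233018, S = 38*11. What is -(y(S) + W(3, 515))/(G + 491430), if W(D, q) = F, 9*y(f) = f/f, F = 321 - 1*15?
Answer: -2755/2325744 ≈ -0.0011846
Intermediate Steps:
S = 418
G = -233014 (G = 4 - 1*233018 = 4 - 233018 = -233014)
F = 306 (F = 321 - 15 = 306)
y(f) = ⅑ (y(f) = (f/f)/9 = (⅑)*1 = ⅑)
W(D, q) = 306
-(y(S) + W(3, 515))/(G + 491430) = -(⅑ + 306)/(-233014 + 491430) = -2755/(9*258416) = -1*2755/2325744 = -2755/2325744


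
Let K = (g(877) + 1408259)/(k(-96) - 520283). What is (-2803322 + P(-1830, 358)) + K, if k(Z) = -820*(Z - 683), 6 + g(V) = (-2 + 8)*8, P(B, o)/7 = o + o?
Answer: -331589931769/118497 ≈ -2.7983e+6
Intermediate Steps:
P(B, o) = 14*o (P(B, o) = 7*(o + o) = 7*(2*o) = 14*o)
g(V) = 42 (g(V) = -6 + (-2 + 8)*8 = -6 + 6*8 = -6 + 48 = 42)
k(Z) = 560060 - 820*Z (k(Z) = -820*(-683 + Z) = 560060 - 820*Z)
K = 1408301/118497 (K = (42 + 1408259)/((560060 - 820*(-96)) - 520283) = 1408301/((560060 + 78720) - 520283) = 1408301/(638780 - 520283) = 1408301/118497 ≈ 11.885)
(-2803322 + P(-1830, 358)) + K = (-2803322 + 14*358) + 1408301/118497 = (-2803322 + 5012) + 1408301/118497 = -2798310 + 1408301/118497 = -331589931769/118497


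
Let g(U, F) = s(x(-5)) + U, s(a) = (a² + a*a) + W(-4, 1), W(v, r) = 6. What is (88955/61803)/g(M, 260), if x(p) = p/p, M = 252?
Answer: 17791/3213756 ≈ 0.0055359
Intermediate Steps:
x(p) = 1
s(a) = 6 + 2*a² (s(a) = (a² + a*a) + 6 = (a² + a²) + 6 = 2*a² + 6 = 6 + 2*a²)
g(U, F) = 8 + U (g(U, F) = (6 + 2*1²) + U = (6 + 2*1) + U = (6 + 2) + U = 8 + U)
(88955/61803)/g(M, 260) = (88955/61803)/(8 + 252) = (88955*(1/61803))/260 = (88955/61803)*(1/260) = 17791/3213756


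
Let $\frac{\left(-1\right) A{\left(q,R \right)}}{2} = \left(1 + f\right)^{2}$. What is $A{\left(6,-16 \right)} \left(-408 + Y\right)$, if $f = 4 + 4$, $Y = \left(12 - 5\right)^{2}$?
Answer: $58158$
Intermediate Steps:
$Y = 49$ ($Y = 7^{2} = 49$)
$f = 8$
$A{\left(q,R \right)} = -162$ ($A{\left(q,R \right)} = - 2 \left(1 + 8\right)^{2} = - 2 \cdot 9^{2} = \left(-2\right) 81 = -162$)
$A{\left(6,-16 \right)} \left(-408 + Y\right) = - 162 \left(-408 + 49\right) = \left(-162\right) \left(-359\right) = 58158$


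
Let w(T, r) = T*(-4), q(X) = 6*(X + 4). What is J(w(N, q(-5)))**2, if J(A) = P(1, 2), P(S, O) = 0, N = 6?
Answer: 0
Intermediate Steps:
q(X) = 24 + 6*X (q(X) = 6*(4 + X) = 24 + 6*X)
w(T, r) = -4*T
J(A) = 0
J(w(N, q(-5)))**2 = 0**2 = 0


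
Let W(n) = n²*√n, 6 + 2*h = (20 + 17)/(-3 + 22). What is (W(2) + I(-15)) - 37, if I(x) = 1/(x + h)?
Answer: -23977/647 + 4*√2 ≈ -31.402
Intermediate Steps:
h = -77/38 (h = -3 + ((20 + 17)/(-3 + 22))/2 = -3 + (37/19)/2 = -3 + (37*(1/19))/2 = -3 + (½)*(37/19) = -3 + 37/38 = -77/38 ≈ -2.0263)
I(x) = 1/(-77/38 + x) (I(x) = 1/(x - 77/38) = 1/(-77/38 + x))
W(n) = n^(5/2)
(W(2) + I(-15)) - 37 = (2^(5/2) + 38/(-77 + 38*(-15))) - 37 = (4*√2 + 38/(-77 - 570)) - 37 = (4*√2 + 38/(-647)) - 37 = (4*√2 + 38*(-1/647)) - 37 = (4*√2 - 38/647) - 37 = (-38/647 + 4*√2) - 37 = -23977/647 + 4*√2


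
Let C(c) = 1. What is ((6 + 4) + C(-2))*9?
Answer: 99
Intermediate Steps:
((6 + 4) + C(-2))*9 = ((6 + 4) + 1)*9 = (10 + 1)*9 = 11*9 = 99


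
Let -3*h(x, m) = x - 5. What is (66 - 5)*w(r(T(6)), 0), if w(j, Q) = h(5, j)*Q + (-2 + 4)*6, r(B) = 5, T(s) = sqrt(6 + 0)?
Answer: 732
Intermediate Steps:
T(s) = sqrt(6)
h(x, m) = 5/3 - x/3 (h(x, m) = -(x - 5)/3 = -(-5 + x)/3 = 5/3 - x/3)
w(j, Q) = 12 (w(j, Q) = (5/3 - 1/3*5)*Q + (-2 + 4)*6 = (5/3 - 5/3)*Q + 2*6 = 0*Q + 12 = 0 + 12 = 12)
(66 - 5)*w(r(T(6)), 0) = (66 - 5)*12 = 61*12 = 732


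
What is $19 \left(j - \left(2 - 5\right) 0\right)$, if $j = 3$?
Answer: $57$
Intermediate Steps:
$19 \left(j - \left(2 - 5\right) 0\right) = 19 \left(3 - \left(2 - 5\right) 0\right) = 19 \left(3 - \left(-3\right) 0\right) = 19 \left(3 - 0\right) = 19 \left(3 + 0\right) = 19 \cdot 3 = 57$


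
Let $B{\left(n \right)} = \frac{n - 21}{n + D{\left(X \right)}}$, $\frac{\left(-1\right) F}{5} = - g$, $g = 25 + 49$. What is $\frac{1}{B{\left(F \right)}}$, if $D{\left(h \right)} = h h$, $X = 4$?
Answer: $\frac{386}{349} \approx 1.106$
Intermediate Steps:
$g = 74$
$D{\left(h \right)} = h^{2}$
$F = 370$ ($F = - 5 \left(\left(-1\right) 74\right) = \left(-5\right) \left(-74\right) = 370$)
$B{\left(n \right)} = \frac{-21 + n}{16 + n}$ ($B{\left(n \right)} = \frac{n - 21}{n + 4^{2}} = \frac{-21 + n}{n + 16} = \frac{-21 + n}{16 + n}$)
$\frac{1}{B{\left(F \right)}} = \frac{1}{\frac{1}{16 + 370} \left(-21 + 370\right)} = \frac{1}{\frac{1}{386} \cdot 349} = \frac{1}{\frac{349}{386}} = \frac{386}{349}$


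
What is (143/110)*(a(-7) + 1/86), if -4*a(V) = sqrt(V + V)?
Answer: 13/860 - 13*I*sqrt(14)/40 ≈ 0.015116 - 1.216*I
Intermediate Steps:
a(V) = -sqrt(2)*sqrt(V)/4 (a(V) = -sqrt(V + V)/4 = -sqrt(2)*sqrt(V)/4)
(143/110)*(a(-7) + 1/86) = (143/110)*(-sqrt(2)*sqrt(-7)/4 + 1/86) = (143*(1/110))*(-sqrt(2)*I*sqrt(7)/4 + 1/86) = 13*(-I*sqrt(14)/4 + 1/86)/10 = 13*(1/86 - I*sqrt(14)/4)/10 = 13/860 - 13*I*sqrt(14)/40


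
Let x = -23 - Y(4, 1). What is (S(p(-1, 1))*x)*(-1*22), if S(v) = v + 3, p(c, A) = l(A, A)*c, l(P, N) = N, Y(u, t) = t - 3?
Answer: 924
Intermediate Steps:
Y(u, t) = -3 + t
p(c, A) = A*c
S(v) = 3 + v
x = -21 (x = -23 - (-3 + 1) = -23 - 1*(-2) = -23 + 2 = -21)
(S(p(-1, 1))*x)*(-1*22) = ((3 + 1*(-1))*(-21))*(-1*22) = ((3 - 1)*(-21))*(-22) = (2*(-21))*(-22) = -42*(-22) = 924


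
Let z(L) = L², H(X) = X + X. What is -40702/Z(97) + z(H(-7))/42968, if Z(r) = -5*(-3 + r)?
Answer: 4651531/53710 ≈ 86.605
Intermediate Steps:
Z(r) = 15 - 5*r
H(X) = 2*X
-40702/Z(97) + z(H(-7))/42968 = -40702/(15 - 5*97) + (2*(-7))²/42968 = -40702/(15 - 485) + (-14)²*(1/42968) = -40702/(-470) + 196*(1/42968) = -40702*(-1/470) + 49/10742 = 433/5 + 49/10742 = 4651531/53710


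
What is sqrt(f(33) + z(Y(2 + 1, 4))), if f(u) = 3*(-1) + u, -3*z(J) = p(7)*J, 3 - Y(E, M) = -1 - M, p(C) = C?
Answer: sqrt(102)/3 ≈ 3.3665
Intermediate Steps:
Y(E, M) = 4 + M (Y(E, M) = 3 - (-1 - M) = 3 + (1 + M) = 4 + M)
z(J) = -7*J/3
f(u) = -3 + u
sqrt(f(33) + z(Y(2 + 1, 4))) = sqrt((-3 + 33) - 7*(4 + 4)/3) = sqrt(30 - 7/3*8) = sqrt(30 - 56/3) = sqrt(34/3) = sqrt(102)/3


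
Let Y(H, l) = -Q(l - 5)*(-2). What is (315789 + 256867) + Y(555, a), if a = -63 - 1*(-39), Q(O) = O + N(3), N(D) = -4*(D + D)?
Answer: 572550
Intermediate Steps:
N(D) = -8*D
Q(O) = -24 + O (Q(O) = O - 8*3 = O - 24 = -24 + O)
a = -24 (a = -63 + 39 = -24)
Y(H, l) = -58 + 2*l (Y(H, l) = -(-24 + (l - 5))*(-2) = -(-24 + (-5 + l))*(-2) = -(-29 + l)*(-2) = (29 - l)*(-2) = -58 + 2*l)
(315789 + 256867) + Y(555, a) = (315789 + 256867) + (-58 + 2*(-24)) = 572656 + (-58 - 48) = 572656 - 106 = 572550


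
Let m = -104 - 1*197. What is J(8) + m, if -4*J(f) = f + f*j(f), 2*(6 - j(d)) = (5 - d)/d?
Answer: -2523/8 ≈ -315.38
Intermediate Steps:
j(d) = 6 - (5 - d)/(2*d)
J(f) = 5/8 - 15*f/8 (J(f) = -(f + f*((-5 + 13*f)/(2*f)))/4 = -(f + (-5/2 + 13*f/2))/4 = -(-5/2 + 15*f/2)/4 = 5/8 - 15*f/8)
m = -301 (m = -104 - 197 = -301)
J(8) + m = (5/8 - 15/8*8) - 301 = (5/8 - 15) - 301 = -115/8 - 301 = -2523/8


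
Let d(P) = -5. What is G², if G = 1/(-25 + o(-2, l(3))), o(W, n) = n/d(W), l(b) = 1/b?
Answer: 225/141376 ≈ 0.0015915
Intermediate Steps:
o(W, n) = -n/5 (o(W, n) = n/(-5) = n*(-⅕) = -n/5)
G = -15/376 (G = 1/(-25 - ⅕/3) = 1/(-25 - ⅕*⅓) = 1/(-25 - 1/15) = 1/(-376/15) = -15/376 ≈ -0.039894)
G² = (-15/376)² = 225/141376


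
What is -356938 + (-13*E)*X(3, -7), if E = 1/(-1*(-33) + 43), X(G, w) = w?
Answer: -27127197/76 ≈ -3.5694e+5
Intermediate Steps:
E = 1/76 (E = 1/(33 + 43) = 1/76 ≈ 0.013158)
-356938 + (-13*E)*X(3, -7) = -356938 - 13*1/76*(-7) = -356938 - 13/76*(-7) = -356938 + 91/76 = -27127197/76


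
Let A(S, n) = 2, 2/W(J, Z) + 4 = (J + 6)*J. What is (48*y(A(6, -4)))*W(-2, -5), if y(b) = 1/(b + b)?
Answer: -2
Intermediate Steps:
W(J, Z) = 2/(-4 + J*(6 + J)) (W(J, Z) = 2/(-4 + (J + 6)*J) = 2/(-4 + (6 + J)*J) = 2/(-4 + J*(6 + J)))
y(b) = 1/(2*b)
(48*y(A(6, -4)))*W(-2, -5) = (48*((½)/2))*(2/(-4 + (-2)² + 6*(-2))) = (48*((½)*(½)))*(2/(-4 + 4 - 12)) = (48*(¼))*(2/(-12)) = 12*(2*(-1/12)) = 12*(-⅙) = -2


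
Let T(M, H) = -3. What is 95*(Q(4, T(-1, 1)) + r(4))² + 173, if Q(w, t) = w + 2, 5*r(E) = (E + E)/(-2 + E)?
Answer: 22829/5 ≈ 4565.8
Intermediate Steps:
r(E) = 2*E/(5*(-2 + E)) (r(E) = ((E + E)/(-2 + E))/5 = ((2*E)/(-2 + E))/5 = (2*E/(-2 + E))/5 = 2*E/(5*(-2 + E)))
Q(w, t) = 2 + w
95*(Q(4, T(-1, 1)) + r(4))² + 173 = 95*((2 + 4) + (⅖)*4/(-2 + 4))² + 173 = 95*(6 + (⅖)*4/2)² + 173 = 95*(6 + (⅖)*4*(½))² + 173 = 95*(6 + ⅘)² + 173 = 95*(34/5)² + 173 = 95*(1156/25) + 173 = 21964/5 + 173 = 22829/5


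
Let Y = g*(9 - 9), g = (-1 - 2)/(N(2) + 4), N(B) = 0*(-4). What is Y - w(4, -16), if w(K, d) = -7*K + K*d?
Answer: 92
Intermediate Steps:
N(B) = 0
g = -3/4 (g = (-1 - 2)/(0 + 4) = -3/4 ≈ -0.75000)
Y = 0 (Y = -3*(9 - 9)/4 = -3/4*0 = 0)
Y - w(4, -16) = 0 - 4*(-7 - 16) = 0 - 4*(-23) = 0 - 1*(-92) = 0 + 92 = 92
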